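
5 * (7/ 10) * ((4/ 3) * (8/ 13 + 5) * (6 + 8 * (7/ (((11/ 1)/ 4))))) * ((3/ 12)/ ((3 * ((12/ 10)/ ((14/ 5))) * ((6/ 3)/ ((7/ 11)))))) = 3630655/ 84942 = 42.74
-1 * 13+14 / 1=1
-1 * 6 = -6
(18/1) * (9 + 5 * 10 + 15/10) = 1089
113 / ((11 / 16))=1808 / 11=164.36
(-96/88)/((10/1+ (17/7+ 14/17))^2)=-169932/27356219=-0.01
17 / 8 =2.12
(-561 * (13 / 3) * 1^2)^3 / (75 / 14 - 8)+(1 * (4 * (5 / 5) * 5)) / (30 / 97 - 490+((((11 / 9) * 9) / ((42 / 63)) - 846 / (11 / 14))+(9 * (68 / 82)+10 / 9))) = 244119864324503665586 / 44907815713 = 5436021780.37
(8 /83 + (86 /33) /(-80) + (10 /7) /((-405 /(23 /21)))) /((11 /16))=52134718 /597910005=0.09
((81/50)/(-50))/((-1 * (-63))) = -9/17500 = -0.00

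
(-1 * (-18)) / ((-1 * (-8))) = 9 / 4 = 2.25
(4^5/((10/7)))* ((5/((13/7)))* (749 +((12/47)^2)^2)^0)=25088/13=1929.85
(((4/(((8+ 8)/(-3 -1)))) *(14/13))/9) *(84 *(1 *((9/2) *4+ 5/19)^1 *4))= -544096/741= -734.27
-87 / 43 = -2.02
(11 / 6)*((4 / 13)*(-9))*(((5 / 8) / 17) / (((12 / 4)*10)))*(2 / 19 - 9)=0.06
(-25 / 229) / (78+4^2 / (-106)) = -1325 / 944854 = -0.00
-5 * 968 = -4840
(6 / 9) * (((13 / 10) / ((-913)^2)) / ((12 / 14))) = 91 / 75021210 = 0.00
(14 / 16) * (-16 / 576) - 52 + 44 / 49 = -721495 / 14112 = -51.13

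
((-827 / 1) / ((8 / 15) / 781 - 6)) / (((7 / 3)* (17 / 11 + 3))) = 63942813 / 4919740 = 13.00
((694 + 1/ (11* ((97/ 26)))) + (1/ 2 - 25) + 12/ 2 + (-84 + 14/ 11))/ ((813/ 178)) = 112587581/ 867471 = 129.79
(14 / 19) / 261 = 14 / 4959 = 0.00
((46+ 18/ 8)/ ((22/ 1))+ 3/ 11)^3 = 10218313/ 681472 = 14.99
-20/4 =-5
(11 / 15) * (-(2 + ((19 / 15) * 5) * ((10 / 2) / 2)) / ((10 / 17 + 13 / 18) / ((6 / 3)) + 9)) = -40018 / 29545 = -1.35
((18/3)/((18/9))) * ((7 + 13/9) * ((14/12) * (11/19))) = 154/9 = 17.11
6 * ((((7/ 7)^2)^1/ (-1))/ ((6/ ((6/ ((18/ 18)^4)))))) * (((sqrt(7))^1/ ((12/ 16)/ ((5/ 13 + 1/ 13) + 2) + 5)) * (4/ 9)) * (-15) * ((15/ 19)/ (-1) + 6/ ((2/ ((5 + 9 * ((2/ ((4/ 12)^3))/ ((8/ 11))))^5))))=40367014166343480705 * sqrt(7)/ 12901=8278511793997842.45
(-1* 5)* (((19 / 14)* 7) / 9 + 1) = -185 / 18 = -10.28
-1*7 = -7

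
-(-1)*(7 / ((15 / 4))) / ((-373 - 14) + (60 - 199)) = -14 / 3945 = -0.00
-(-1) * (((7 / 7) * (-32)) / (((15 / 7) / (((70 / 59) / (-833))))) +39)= 117415 / 3009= 39.02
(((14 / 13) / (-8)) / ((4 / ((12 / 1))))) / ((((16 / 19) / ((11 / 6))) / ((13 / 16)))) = -0.71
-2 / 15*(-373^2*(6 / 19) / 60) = 139129 / 1425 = 97.63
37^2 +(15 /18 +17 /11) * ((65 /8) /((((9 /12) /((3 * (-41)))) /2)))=-328051 /66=-4970.47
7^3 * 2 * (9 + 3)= 8232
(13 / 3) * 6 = 26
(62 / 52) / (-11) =-31 / 286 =-0.11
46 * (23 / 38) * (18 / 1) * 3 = 28566 / 19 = 1503.47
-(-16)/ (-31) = -16/ 31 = -0.52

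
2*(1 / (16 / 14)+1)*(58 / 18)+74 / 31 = 5383 / 372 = 14.47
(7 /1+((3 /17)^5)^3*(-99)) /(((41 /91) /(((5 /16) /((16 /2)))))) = 4558408709206208392445 /7510998087161756640832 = 0.61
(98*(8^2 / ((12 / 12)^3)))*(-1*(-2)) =12544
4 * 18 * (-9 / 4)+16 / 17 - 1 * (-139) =-375 / 17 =-22.06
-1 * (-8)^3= 512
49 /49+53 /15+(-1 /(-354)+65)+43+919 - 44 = 1747939 /1770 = 987.54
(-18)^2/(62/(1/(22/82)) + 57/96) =425088/22603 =18.81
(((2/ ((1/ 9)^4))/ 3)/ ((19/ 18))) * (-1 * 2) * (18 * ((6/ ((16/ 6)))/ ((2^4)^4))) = -1594323/ 311296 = -5.12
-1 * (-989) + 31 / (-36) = 35573 / 36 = 988.14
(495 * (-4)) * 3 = -5940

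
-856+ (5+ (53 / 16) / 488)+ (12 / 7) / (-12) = -851.14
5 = 5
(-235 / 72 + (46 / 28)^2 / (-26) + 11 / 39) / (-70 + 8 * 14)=-8845 / 120393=-0.07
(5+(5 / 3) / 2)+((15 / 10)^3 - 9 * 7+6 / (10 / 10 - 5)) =-1327 / 24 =-55.29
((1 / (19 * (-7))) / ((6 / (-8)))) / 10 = 2 / 1995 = 0.00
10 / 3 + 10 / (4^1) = 5.83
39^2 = 1521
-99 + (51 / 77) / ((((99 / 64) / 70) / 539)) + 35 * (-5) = 524078 / 33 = 15881.15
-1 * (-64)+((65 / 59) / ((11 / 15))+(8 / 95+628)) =42763077 / 61655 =693.59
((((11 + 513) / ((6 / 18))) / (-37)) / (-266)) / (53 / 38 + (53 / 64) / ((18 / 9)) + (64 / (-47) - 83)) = -4728576 / 2443956893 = -0.00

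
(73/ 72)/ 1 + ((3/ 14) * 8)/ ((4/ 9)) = 2455/ 504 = 4.87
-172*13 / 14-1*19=-1251 / 7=-178.71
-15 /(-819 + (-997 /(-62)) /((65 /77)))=60450 /3223801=0.02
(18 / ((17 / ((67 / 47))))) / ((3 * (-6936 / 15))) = -1005 / 923644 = -0.00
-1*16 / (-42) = 8 / 21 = 0.38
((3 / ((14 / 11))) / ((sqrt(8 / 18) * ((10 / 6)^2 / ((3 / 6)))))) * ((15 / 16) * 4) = 2673 / 1120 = 2.39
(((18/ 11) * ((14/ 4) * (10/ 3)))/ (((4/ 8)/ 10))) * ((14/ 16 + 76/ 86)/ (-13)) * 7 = -202125/ 559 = -361.58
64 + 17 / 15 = 977 / 15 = 65.13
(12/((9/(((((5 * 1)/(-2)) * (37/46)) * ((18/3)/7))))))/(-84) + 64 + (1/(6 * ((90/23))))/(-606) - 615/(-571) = 13709966409329/210584503080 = 65.10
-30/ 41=-0.73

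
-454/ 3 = -151.33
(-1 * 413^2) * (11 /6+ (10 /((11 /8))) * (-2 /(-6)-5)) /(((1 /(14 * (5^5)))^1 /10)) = 79064061781250 /33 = 2395880660037.88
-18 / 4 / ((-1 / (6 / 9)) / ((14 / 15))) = 14 / 5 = 2.80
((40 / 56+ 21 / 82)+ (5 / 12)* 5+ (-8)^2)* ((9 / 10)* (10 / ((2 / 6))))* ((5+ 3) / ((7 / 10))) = 41567940 / 2009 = 20690.86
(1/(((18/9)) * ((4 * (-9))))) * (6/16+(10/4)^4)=-631/1152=-0.55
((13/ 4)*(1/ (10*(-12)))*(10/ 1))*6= -13/ 8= -1.62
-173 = -173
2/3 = 0.67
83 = 83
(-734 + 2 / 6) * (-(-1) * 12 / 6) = -4402 / 3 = -1467.33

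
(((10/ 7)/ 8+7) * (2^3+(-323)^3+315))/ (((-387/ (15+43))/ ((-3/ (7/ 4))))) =-18707172912/ 301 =-62150076.12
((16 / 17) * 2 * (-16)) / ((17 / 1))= -512 / 289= -1.77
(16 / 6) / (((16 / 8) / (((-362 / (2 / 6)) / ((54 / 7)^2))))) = -24.33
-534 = -534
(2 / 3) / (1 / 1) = 2 / 3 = 0.67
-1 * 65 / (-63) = 65 / 63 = 1.03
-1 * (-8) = 8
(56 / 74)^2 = 784 / 1369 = 0.57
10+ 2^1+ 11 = 23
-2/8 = -1/4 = -0.25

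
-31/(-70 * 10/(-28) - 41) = 31/16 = 1.94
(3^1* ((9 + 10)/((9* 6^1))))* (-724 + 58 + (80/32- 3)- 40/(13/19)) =-119377/156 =-765.24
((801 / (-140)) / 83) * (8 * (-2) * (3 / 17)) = 9612 / 49385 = 0.19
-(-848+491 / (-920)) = 780651 / 920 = 848.53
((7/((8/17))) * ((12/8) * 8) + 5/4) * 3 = 2157/4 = 539.25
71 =71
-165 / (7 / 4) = -660 / 7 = -94.29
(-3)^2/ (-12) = -3/ 4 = -0.75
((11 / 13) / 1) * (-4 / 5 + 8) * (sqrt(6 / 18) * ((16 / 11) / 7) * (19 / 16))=228 * sqrt(3) / 455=0.87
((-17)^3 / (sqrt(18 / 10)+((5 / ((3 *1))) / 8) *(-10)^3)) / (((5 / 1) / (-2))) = -9211875 / 976522 -132651 *sqrt(5) / 4882610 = -9.49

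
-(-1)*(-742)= -742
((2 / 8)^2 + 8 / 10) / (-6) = -23 / 160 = -0.14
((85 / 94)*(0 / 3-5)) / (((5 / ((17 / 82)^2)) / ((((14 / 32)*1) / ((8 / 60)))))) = -2579325 / 20225792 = -0.13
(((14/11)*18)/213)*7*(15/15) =588/781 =0.75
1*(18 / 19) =18 / 19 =0.95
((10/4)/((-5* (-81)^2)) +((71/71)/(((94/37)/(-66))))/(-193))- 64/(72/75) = -7919297909/119029662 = -66.53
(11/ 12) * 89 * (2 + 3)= 4895/ 12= 407.92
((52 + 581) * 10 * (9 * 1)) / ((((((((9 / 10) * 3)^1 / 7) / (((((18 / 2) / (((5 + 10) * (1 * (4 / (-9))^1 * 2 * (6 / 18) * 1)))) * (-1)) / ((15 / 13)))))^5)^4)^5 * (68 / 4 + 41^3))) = 45686243649144064033490068828678031540444882141094280165309881181844429944703747563294062909809233769241099477394542456169979144133200563489841178715597878410494379540271553497757568301553345808843697 / 87389297078533678480379725572210688000000000000000000000000000000000000000000000000000000000000000000000000000000000000000000000000000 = 522789920235740636807194500000000000000000000000000000000000000000.00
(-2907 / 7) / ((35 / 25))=-14535 / 49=-296.63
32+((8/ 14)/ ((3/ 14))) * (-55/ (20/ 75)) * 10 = -5468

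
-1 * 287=-287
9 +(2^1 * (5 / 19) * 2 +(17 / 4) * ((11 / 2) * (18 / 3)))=11423 / 76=150.30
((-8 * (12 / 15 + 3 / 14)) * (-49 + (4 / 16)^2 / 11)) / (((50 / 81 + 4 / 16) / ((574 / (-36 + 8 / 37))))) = -75229354341 / 10231210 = -7352.93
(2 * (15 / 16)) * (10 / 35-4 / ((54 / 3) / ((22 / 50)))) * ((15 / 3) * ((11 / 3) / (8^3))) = 407 / 32256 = 0.01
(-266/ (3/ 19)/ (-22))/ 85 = 0.90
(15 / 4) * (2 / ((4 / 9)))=135 / 8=16.88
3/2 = 1.50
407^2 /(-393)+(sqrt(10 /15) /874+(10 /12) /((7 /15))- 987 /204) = -79419953 /187068+sqrt(6) /2622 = -424.55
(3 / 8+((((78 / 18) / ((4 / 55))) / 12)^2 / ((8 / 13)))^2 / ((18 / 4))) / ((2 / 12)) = 44214757128793 / 20639121408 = 2142.28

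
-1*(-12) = 12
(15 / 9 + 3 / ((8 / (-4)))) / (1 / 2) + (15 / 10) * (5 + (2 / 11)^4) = 688271 / 87846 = 7.83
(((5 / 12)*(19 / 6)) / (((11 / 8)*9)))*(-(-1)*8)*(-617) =-468920 / 891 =-526.29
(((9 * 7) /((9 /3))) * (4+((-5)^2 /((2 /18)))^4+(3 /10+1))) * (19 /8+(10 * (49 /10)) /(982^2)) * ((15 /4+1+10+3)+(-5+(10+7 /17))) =776579279522178897765 /262296128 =2960696695919.88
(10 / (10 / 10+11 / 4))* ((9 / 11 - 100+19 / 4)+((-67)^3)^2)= 241222352198.85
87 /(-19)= -87 /19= -4.58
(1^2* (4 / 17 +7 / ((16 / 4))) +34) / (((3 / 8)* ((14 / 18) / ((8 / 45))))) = 39152 / 1785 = 21.93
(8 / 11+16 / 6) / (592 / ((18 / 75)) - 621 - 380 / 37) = 4144 / 2241019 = 0.00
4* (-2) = -8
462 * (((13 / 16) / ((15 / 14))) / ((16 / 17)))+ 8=121679 / 320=380.25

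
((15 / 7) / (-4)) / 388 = -15 / 10864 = -0.00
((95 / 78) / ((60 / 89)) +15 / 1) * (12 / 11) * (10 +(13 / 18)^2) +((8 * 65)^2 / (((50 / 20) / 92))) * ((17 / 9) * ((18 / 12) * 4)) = 112775019.58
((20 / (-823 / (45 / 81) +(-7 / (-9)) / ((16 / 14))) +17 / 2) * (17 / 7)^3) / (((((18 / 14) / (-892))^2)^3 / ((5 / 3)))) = 19200102846020989109818315294720 / 849868224057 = 22591858717067709973.52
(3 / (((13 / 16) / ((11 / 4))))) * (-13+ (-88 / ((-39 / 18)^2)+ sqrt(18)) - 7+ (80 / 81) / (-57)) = -1330807984 / 3381183+ 396 * sqrt(2) / 13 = -350.51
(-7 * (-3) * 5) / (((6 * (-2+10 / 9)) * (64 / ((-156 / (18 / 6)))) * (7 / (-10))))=-2925 / 128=-22.85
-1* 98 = -98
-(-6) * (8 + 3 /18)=49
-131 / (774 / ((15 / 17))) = -0.15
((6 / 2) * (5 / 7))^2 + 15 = 960 / 49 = 19.59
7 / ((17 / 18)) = 126 / 17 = 7.41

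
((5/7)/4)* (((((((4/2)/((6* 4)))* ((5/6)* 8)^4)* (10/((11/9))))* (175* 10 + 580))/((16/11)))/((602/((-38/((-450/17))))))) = 918.69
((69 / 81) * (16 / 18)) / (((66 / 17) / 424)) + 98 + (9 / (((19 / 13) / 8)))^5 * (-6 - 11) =-97937353153394668046 / 19855837881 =-4932421071.34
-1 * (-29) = 29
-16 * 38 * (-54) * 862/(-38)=-744768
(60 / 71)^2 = 3600 / 5041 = 0.71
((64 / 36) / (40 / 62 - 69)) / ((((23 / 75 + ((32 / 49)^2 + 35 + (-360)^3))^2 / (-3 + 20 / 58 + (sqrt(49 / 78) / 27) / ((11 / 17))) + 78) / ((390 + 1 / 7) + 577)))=1335017459487318638478329100788581444306034350000 / 43512067403433678382373927278480065969801832776269319680945757 - 198676625657480515994136673323593345921600000 * sqrt(78) / 3347082107956436798644148252190774305369371752020716898534289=0.00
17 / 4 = 4.25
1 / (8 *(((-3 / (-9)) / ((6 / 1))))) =9 / 4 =2.25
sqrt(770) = 27.75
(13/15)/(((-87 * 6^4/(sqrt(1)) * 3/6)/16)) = -26/105705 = -0.00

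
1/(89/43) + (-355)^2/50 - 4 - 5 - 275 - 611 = 289425/178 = 1625.98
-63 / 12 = -21 / 4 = -5.25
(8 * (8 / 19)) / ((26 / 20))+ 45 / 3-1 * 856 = -207087 / 247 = -838.41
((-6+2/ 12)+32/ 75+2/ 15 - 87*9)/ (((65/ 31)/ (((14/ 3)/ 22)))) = -25658297/ 321750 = -79.75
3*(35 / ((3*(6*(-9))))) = -35 / 54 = -0.65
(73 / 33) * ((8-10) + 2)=0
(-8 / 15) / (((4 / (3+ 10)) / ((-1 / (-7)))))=-26 / 105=-0.25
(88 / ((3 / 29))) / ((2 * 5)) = 1276 / 15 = 85.07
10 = 10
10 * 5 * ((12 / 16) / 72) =25 / 48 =0.52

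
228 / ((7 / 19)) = 4332 / 7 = 618.86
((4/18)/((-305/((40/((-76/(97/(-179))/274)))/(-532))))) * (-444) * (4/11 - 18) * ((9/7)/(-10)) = -1144661304/10623040505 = -0.11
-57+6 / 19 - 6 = -1191 / 19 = -62.68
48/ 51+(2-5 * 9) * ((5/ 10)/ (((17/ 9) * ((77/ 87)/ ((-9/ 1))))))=305485/ 2618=116.69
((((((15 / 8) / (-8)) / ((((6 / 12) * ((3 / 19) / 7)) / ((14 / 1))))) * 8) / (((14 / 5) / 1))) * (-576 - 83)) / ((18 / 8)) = 2191175 / 9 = 243463.89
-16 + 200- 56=128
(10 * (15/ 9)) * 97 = 4850/ 3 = 1616.67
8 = 8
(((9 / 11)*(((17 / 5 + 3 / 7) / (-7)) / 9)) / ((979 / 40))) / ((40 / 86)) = -11524 / 2638405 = -0.00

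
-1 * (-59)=59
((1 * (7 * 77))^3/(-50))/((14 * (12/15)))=-279626.46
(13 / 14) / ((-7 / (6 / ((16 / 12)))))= -117 / 196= -0.60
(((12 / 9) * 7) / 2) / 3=14 / 9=1.56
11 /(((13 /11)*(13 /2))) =242 /169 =1.43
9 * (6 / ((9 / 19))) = 114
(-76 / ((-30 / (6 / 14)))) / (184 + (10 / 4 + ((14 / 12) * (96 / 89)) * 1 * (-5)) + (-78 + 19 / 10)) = 1691 / 162148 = 0.01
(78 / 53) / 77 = 78 / 4081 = 0.02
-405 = -405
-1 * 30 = -30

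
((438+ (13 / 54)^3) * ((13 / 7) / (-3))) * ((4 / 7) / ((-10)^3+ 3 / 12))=1793257154 / 11570710599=0.15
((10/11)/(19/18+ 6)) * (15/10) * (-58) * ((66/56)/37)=-11745/32893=-0.36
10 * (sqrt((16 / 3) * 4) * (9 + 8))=1360 * sqrt(3) / 3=785.20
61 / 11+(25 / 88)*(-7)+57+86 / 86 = 5417 / 88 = 61.56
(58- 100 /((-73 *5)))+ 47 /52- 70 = -41081 /3796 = -10.82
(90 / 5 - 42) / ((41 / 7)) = -4.10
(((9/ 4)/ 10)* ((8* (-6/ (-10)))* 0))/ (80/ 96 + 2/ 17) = 0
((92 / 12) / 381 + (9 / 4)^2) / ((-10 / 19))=-1766069 / 182880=-9.66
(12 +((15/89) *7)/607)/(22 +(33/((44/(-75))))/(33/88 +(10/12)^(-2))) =-78454101/58777024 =-1.33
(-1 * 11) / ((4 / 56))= -154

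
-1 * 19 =-19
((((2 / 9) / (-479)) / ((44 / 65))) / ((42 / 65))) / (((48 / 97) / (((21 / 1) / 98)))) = -409825 / 892273536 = -0.00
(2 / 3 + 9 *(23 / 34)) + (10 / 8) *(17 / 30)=1015 / 136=7.46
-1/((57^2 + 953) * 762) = -1/3201924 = -0.00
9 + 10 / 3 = 37 / 3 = 12.33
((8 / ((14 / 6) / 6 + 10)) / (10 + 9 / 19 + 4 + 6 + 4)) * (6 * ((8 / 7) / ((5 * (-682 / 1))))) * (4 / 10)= -43776 / 1729679875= -0.00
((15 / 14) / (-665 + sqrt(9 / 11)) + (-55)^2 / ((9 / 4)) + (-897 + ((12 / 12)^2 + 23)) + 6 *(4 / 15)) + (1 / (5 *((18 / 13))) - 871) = -174163181573 / 437801940 - 45 *sqrt(11) / 68102524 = -397.81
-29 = -29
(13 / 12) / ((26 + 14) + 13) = 13 / 636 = 0.02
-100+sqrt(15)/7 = -99.45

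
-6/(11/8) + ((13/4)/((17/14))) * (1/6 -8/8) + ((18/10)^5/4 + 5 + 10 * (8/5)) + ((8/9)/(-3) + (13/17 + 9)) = 451227569/15778125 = 28.60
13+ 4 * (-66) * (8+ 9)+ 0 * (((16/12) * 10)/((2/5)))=-4475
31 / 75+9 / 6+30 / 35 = 2909 / 1050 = 2.77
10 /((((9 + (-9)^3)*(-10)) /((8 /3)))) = 1 /270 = 0.00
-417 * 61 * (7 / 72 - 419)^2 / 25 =-7713226924159 / 43200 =-178546919.54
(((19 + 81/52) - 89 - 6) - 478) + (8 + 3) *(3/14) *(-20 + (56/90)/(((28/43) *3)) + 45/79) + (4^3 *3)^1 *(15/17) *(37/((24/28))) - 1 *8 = 147552754229/21998340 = 6707.45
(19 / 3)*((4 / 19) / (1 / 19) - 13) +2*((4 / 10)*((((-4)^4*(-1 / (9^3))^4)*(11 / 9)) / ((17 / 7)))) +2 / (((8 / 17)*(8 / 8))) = -52.75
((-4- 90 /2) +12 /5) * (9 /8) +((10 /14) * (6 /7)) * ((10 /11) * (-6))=-1202283 /21560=-55.76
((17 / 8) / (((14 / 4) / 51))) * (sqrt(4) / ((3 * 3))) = 289 / 42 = 6.88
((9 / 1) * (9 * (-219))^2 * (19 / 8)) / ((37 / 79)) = 52480317069 / 296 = 177298368.48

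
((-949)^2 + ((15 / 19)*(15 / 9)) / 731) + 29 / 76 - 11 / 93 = 244902303221 / 271932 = 900601.27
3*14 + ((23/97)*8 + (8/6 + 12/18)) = 4452/97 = 45.90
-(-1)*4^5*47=48128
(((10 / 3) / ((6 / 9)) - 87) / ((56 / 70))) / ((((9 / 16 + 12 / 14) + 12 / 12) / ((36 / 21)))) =-19680 / 271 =-72.62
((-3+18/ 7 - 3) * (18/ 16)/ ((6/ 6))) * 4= -108/ 7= -15.43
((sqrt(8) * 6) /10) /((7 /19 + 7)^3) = 20577 * sqrt(2) /6860000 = 0.00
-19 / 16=-1.19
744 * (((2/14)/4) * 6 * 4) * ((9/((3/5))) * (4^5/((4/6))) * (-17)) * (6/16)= -655672320/7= -93667474.29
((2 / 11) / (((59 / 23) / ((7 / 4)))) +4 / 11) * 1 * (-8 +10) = 633 / 649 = 0.98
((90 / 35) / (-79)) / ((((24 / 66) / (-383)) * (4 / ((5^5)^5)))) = 11300146579742431640625 / 4424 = 2554282680773605705.39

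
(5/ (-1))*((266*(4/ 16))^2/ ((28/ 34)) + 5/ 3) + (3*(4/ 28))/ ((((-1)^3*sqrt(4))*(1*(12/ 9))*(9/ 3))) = -564013/ 21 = -26857.76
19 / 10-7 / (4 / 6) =-43 / 5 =-8.60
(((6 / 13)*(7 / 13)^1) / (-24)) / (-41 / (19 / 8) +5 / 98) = 6517 / 10832562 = 0.00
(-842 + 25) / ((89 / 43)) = -35131 / 89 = -394.73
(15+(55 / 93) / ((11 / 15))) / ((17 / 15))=7350 / 527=13.95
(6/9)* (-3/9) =-2/9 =-0.22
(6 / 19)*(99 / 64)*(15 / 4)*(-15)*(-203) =13565475 / 2432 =5577.91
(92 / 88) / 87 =23 / 1914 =0.01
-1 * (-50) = 50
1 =1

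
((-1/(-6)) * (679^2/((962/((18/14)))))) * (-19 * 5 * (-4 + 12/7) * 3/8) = 8044695/962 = 8362.47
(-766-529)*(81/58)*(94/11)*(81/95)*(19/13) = -79867053/4147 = -19259.00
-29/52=-0.56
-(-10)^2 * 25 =-2500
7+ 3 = 10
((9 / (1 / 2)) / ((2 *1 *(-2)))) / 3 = -3 / 2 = -1.50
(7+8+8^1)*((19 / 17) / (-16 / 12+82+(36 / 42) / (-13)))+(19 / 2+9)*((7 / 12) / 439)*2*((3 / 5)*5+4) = 163332869 / 246323778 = 0.66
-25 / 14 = -1.79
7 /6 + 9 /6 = 8 /3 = 2.67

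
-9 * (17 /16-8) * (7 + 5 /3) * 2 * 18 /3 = 6493.50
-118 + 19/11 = -1279/11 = -116.27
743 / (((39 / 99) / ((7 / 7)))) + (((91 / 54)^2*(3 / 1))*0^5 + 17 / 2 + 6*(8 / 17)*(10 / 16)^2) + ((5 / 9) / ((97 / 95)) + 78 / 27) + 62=168161505 / 85748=1961.11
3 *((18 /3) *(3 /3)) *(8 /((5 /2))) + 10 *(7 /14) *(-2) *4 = 88 /5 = 17.60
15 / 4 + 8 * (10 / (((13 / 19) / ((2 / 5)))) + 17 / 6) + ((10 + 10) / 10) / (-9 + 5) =11339 / 156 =72.69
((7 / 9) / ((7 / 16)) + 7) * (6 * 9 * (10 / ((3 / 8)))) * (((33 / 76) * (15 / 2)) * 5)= 3910500 / 19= 205815.79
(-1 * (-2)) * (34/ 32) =17/ 8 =2.12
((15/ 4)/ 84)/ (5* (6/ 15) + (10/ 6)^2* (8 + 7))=15/ 14672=0.00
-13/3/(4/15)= -65/4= -16.25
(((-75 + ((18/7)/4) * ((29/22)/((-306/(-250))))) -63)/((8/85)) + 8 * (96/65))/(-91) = 231764123/14574560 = 15.90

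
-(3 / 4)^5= -243 / 1024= -0.24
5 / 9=0.56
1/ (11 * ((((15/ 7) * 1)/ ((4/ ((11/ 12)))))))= 112/ 605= 0.19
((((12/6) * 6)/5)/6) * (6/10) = 6/25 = 0.24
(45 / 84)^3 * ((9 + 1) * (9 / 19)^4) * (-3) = -332150625 / 1430403296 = -0.23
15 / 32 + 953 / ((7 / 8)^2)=1952479 / 1568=1245.20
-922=-922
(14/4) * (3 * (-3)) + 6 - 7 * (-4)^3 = 845/2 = 422.50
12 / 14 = 6 / 7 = 0.86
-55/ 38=-1.45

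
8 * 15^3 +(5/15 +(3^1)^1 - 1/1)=81007/3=27002.33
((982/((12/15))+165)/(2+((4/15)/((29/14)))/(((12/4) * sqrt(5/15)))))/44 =1580974875/99772816-8480325 * sqrt(3)/24943204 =15.26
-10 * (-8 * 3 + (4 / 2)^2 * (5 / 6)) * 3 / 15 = 124 / 3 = 41.33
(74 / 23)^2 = 5476 / 529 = 10.35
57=57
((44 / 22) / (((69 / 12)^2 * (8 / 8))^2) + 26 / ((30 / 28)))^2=10377456966998416 / 17619971688225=588.96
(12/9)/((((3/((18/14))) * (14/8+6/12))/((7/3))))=16/27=0.59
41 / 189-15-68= -15646 / 189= -82.78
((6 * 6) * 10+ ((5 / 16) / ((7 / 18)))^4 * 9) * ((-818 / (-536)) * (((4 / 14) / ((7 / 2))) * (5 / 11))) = 7315627958325 / 355153154048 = 20.60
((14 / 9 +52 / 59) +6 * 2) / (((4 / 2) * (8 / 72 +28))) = 3833 / 14927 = 0.26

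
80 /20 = 4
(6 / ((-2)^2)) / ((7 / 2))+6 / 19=99 / 133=0.74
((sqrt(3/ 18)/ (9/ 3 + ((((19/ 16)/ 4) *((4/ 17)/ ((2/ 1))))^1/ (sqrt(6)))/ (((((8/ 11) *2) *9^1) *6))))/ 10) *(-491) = 24116285952/ 59647060650715- 162703927148544 *sqrt(6)/ 59647060650715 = -6.68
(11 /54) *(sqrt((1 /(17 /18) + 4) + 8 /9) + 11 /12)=121 /648 + 11 *sqrt(15470) /2754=0.68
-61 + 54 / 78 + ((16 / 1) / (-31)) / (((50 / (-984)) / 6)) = 6416 / 10075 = 0.64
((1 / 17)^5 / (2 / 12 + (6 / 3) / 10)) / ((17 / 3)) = 0.00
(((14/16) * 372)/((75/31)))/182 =961/1300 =0.74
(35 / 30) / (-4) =-0.29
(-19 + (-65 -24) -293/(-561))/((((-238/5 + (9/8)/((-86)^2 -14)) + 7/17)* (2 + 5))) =0.33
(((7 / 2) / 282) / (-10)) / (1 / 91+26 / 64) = -2548 / 856575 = -0.00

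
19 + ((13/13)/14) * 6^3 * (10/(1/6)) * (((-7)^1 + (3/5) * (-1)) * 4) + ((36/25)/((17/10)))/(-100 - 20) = -28122.72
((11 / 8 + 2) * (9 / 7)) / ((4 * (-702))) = -9 / 5824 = -0.00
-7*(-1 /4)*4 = 7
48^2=2304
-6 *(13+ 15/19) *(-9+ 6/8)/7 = 12969/133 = 97.51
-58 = -58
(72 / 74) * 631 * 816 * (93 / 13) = 1723871808 / 481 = 3583933.07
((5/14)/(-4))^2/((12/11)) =275/37632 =0.01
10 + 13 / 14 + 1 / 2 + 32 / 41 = 3504 / 287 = 12.21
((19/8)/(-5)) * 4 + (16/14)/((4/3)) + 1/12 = -403/420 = -0.96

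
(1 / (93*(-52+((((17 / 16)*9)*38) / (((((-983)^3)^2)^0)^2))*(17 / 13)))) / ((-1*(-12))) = 26 / 12279069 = 0.00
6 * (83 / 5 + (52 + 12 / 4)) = 2148 / 5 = 429.60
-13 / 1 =-13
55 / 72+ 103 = 7471 / 72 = 103.76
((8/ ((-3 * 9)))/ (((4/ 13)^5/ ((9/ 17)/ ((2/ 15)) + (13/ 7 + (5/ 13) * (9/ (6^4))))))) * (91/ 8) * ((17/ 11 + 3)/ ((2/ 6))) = -12056134332775/ 124084224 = -97160.90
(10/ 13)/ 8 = 5/ 52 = 0.10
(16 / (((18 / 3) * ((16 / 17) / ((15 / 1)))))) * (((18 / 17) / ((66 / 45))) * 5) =3375 / 22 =153.41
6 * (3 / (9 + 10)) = 18 / 19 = 0.95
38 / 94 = 19 / 47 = 0.40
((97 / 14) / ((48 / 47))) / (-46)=-4559 / 30912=-0.15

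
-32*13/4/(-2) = 52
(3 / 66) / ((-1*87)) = -1 / 1914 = -0.00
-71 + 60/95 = -1337/19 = -70.37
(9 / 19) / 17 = 9 / 323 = 0.03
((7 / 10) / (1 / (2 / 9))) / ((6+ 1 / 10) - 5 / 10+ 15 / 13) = 91 / 3951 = 0.02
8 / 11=0.73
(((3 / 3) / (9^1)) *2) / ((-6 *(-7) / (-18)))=-0.10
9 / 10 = 0.90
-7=-7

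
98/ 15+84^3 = 8890658/ 15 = 592710.53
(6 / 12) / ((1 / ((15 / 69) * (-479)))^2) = 5736025 / 1058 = 5421.57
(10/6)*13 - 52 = -91/3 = -30.33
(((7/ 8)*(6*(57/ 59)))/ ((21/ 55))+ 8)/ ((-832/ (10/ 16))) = -25115/ 1570816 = -0.02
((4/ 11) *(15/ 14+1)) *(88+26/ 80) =102457/ 1540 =66.53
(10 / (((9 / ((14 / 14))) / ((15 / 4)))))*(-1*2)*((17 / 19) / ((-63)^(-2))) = -562275 / 19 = -29593.42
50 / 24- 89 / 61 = 457 / 732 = 0.62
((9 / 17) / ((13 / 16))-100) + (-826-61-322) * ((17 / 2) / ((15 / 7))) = -10818057 / 2210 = -4895.05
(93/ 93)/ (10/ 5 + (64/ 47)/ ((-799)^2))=30004847/ 60009758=0.50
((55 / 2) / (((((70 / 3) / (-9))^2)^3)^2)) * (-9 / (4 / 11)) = -163453057838432042769 / 22146059521600000000000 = -0.01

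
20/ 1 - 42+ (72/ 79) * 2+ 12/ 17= -26150/ 1343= -19.47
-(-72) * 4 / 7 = 41.14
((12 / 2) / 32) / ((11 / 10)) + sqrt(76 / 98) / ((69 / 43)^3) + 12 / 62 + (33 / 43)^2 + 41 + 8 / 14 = 79507 * sqrt(38) / 2299563 + 1501472895 / 35308504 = 42.74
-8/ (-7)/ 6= 4/ 21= 0.19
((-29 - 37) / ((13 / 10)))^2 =435600 / 169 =2577.51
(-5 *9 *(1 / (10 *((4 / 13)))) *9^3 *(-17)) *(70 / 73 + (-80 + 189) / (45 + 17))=17830416357 / 36208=492444.11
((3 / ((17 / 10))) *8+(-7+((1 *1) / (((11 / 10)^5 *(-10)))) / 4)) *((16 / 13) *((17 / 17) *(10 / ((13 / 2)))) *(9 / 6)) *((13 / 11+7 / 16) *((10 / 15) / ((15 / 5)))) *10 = 369448749000 / 5089694753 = 72.59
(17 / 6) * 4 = 34 / 3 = 11.33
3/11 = 0.27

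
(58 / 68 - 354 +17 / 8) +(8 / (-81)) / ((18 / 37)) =-34821859 / 99144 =-351.23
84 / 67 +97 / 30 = 4.49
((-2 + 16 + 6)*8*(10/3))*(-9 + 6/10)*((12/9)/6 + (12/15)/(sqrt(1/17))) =-3584*sqrt(17) - 8960/9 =-15772.77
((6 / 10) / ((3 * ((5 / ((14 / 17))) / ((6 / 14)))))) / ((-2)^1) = -3 / 425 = -0.01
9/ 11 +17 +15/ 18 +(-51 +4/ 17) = -36031/ 1122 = -32.11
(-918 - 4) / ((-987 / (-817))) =-753274 / 987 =-763.20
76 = 76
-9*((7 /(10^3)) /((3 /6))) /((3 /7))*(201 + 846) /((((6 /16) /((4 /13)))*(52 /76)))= -7798056 /21125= -369.14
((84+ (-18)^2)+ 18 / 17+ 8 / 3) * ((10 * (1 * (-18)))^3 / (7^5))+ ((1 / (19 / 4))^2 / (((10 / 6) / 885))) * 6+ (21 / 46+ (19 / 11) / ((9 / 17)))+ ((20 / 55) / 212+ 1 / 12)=-7106229839496634601 / 49790354098716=-142723.02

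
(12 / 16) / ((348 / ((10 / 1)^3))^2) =15625 / 2523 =6.19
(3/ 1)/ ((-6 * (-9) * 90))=0.00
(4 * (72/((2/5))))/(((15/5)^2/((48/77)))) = 3840/77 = 49.87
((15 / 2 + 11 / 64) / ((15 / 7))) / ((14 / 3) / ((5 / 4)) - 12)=-3437 / 7936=-0.43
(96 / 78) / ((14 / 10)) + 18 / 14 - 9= -622 / 91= -6.84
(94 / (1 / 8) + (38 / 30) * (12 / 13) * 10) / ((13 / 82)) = 814096 / 169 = 4817.14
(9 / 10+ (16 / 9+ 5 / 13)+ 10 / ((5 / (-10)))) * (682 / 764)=-6757597 / 446940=-15.12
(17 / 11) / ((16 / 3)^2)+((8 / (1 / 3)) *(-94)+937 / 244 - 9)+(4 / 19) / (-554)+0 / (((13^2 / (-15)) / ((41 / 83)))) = -2044168800869 / 904057088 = -2261.11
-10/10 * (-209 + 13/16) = 3331/16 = 208.19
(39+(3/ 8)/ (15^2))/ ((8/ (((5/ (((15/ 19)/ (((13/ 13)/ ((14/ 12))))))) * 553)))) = 35124901/ 2400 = 14635.38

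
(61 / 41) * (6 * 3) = 1098 / 41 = 26.78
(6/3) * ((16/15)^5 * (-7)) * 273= -1335885824/253125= -5277.57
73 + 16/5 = 76.20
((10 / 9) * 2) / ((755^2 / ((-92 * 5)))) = -368 / 205209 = -0.00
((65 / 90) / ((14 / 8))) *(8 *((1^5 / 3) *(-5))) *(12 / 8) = -520 / 63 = -8.25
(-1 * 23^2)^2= 279841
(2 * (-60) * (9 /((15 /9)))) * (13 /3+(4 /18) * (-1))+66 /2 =-2631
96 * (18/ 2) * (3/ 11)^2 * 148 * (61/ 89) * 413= 28993313664/ 10769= 2692293.96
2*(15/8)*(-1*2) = -15/2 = -7.50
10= 10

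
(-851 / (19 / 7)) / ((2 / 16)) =-2508.21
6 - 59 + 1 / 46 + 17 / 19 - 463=-450183 / 874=-515.08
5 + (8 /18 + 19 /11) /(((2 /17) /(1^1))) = 4645 /198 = 23.46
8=8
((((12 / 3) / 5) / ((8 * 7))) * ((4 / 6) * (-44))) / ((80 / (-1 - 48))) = 0.26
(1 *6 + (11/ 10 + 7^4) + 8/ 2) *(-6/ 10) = -72363/ 50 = -1447.26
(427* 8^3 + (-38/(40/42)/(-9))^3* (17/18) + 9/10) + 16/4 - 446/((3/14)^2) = 101573176229/486000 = 208998.30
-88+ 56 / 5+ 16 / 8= -374 / 5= -74.80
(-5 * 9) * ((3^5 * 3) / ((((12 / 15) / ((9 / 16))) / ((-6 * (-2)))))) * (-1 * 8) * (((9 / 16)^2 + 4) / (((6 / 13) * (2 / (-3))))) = -63617916375 / 2048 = -31063435.73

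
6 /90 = 1 /15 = 0.07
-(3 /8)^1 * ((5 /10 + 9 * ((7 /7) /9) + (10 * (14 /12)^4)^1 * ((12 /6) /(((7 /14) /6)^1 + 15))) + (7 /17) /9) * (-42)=4655063 /73848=63.04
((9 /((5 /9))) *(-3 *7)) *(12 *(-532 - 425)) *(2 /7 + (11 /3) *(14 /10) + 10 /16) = 1180661427 /50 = 23613228.54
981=981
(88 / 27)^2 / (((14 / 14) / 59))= 456896 / 729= 626.74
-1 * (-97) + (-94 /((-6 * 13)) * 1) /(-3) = 11302 /117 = 96.60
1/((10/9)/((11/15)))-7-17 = -1167/50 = -23.34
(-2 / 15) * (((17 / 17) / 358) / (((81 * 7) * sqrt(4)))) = -0.00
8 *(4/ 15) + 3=77/ 15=5.13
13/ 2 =6.50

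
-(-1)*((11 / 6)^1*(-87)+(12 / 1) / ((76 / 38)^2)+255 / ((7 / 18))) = 6989 / 14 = 499.21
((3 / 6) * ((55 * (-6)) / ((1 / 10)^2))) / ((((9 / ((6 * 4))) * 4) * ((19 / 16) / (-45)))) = 7920000 / 19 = 416842.11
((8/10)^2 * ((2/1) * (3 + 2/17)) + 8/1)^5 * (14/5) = 48114406417281777664/69328955078125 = 694001.61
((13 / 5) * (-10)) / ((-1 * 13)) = 2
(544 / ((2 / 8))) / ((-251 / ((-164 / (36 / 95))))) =8475520 / 2259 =3751.89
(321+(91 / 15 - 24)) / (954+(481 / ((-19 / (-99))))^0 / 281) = 1277426 / 4021125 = 0.32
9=9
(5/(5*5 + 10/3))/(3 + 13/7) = 21/578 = 0.04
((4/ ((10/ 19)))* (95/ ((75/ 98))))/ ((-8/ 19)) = -336091/ 150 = -2240.61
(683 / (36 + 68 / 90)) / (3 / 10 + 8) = 153675 / 68641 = 2.24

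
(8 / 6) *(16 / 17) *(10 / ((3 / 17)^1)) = 640 / 9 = 71.11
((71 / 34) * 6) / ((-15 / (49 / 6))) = -3479 / 510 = -6.82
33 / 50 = 0.66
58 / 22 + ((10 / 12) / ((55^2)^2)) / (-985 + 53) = 26980700999 / 10234059000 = 2.64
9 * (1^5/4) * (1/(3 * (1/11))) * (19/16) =627/64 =9.80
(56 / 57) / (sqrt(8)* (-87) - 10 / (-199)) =-32156012* sqrt(2) / 11390118347 - 27860 / 34170355041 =-0.00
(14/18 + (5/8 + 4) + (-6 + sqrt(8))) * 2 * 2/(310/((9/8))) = -43/4960 + 9 * sqrt(2)/310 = 0.03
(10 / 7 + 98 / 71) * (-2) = -2792 / 497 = -5.62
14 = 14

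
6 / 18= 1 / 3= 0.33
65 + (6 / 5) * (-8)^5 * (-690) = 27131969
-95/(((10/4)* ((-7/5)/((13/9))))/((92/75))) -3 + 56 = 95533/945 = 101.09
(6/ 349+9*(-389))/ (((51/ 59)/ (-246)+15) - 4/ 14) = -13792978346/ 57956685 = -237.99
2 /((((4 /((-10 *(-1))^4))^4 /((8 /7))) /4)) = 2500000000000000 /7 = 357142857142857.14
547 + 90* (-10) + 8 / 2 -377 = -726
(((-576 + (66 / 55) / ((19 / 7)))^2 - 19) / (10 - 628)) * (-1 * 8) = 11958048836 / 2788725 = 4288.00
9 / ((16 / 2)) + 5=49 / 8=6.12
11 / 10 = 1.10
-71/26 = -2.73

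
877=877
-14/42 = -1/3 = -0.33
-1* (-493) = 493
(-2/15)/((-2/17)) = 17/15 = 1.13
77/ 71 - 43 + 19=-1627/ 71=-22.92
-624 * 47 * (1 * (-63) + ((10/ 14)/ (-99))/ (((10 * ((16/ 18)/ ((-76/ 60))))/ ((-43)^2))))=689885599/ 385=1791910.65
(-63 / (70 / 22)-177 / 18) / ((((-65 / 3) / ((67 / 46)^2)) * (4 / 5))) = 3990721 / 1100320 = 3.63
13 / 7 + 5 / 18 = 269 / 126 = 2.13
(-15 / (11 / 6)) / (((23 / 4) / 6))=-2160 / 253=-8.54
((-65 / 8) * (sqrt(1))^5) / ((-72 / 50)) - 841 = -240583 / 288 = -835.36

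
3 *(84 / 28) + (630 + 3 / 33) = 7030 / 11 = 639.09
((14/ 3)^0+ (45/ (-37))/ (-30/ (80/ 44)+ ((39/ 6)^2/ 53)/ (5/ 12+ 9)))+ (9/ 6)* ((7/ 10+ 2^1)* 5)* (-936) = -15320389177/ 808339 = -18952.93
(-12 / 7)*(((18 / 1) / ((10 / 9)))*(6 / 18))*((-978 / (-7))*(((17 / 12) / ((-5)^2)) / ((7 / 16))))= -7182432 / 42875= -167.52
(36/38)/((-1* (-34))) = 9/323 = 0.03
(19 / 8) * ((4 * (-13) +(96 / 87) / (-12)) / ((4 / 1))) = -21527 / 696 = -30.93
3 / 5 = 0.60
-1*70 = -70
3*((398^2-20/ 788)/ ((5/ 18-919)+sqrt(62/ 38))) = -529463940948846/ 1023605098499-30331826676*sqrt(589)/ 1023605098499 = -517.97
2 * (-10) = -20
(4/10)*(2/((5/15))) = 12/5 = 2.40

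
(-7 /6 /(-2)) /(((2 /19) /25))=3325 /24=138.54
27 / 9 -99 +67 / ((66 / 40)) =-1828 / 33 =-55.39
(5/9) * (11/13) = 55/117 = 0.47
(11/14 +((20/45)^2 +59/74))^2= 1395321316/440118441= 3.17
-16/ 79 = -0.20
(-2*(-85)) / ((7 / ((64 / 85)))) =128 / 7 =18.29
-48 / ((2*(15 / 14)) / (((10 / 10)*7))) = -784 / 5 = -156.80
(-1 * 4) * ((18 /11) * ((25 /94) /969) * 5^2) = -7500 /166991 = -0.04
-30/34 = -15/17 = -0.88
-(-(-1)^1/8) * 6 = -3/4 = -0.75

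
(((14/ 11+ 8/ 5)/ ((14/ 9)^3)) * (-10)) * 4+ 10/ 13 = -1459636/ 49049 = -29.76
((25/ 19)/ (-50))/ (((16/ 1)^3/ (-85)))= 0.00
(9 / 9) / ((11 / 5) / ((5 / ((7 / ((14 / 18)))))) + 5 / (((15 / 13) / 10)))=75 / 3547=0.02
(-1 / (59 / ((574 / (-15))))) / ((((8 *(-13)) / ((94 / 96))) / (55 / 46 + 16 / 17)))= -7513373 / 575802240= -0.01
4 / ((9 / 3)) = 4 / 3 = 1.33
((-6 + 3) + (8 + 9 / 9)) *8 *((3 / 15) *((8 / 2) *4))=768 / 5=153.60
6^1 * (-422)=-2532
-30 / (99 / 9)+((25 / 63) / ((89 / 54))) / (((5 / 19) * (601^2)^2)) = -2438412575268420 / 894084610934053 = -2.73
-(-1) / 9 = 1 / 9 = 0.11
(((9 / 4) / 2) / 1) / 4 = 9 / 32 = 0.28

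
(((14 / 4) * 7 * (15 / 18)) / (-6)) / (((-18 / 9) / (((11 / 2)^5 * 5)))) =197287475 / 4608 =42814.12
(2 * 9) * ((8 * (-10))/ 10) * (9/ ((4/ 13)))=-4212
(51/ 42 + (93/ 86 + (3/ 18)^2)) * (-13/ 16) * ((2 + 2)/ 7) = -327301/ 303408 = -1.08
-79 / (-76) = 79 / 76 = 1.04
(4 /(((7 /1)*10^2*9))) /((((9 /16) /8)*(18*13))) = 64 /1658475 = 0.00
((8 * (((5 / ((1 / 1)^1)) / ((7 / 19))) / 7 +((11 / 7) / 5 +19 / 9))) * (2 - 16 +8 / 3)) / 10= -1308728 / 33075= -39.57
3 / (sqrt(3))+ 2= sqrt(3)+ 2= 3.73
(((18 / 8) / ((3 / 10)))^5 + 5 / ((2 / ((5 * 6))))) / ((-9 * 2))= -253925 / 192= -1322.53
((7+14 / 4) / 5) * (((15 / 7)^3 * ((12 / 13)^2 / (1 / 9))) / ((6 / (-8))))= -1749600 / 8281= -211.28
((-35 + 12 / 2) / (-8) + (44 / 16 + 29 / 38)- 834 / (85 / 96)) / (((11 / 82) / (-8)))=990355246 / 17765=55747.55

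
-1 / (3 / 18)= -6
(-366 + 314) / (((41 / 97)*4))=-1261 / 41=-30.76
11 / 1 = 11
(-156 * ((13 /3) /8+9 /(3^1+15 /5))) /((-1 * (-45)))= -637 /90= -7.08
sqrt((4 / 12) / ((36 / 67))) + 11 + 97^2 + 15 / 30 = sqrt(201) / 18 + 18841 / 2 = 9421.29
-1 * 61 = -61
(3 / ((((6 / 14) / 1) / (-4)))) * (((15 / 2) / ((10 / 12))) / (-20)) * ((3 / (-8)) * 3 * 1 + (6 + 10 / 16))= 693 / 10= 69.30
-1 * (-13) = 13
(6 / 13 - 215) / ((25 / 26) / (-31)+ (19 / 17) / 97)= 285141782 / 25911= 11004.66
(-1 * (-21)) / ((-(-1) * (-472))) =-21 / 472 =-0.04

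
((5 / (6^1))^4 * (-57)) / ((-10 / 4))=2375 / 216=11.00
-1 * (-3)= 3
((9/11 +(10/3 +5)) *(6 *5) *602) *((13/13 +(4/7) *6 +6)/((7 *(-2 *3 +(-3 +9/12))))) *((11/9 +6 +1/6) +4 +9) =-13916317040/22869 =-608523.20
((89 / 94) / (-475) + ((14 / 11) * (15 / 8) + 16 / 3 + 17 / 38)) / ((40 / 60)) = 24061651 / 1964600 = 12.25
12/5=2.40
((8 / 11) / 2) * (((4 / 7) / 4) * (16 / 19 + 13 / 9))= 1564 / 13167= 0.12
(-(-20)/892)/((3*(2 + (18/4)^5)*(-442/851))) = -68080/8739797937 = -0.00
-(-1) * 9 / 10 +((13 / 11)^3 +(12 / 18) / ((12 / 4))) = 332161 / 119790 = 2.77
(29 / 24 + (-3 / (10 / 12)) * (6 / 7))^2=2486929 / 705600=3.52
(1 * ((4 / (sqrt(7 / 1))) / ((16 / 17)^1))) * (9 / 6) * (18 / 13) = 459 * sqrt(7) / 364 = 3.34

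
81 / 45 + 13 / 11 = 164 / 55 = 2.98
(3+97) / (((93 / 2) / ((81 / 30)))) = 5.81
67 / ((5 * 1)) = 67 / 5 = 13.40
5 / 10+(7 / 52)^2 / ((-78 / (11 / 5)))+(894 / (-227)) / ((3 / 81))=-25335399073 / 239385120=-105.84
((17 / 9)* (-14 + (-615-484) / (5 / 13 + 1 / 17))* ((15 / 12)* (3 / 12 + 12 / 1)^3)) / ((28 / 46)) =-18198463535 / 1024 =-17771937.05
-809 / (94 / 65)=-52585 / 94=-559.41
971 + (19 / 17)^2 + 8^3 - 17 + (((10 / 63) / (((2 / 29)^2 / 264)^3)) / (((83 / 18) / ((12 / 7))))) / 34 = 348859025732750985 / 1175363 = 296809603273.84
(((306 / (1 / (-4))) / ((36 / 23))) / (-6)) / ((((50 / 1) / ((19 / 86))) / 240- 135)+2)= -29716 / 30109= -0.99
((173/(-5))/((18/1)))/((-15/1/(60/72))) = 173/1620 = 0.11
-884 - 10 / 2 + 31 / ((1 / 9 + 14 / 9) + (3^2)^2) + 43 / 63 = -447523 / 504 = -887.94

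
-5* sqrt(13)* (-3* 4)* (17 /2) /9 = 170* sqrt(13) /3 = 204.31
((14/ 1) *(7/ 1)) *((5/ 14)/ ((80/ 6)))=21/ 8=2.62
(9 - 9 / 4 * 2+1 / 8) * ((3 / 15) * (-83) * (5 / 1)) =-3071 / 8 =-383.88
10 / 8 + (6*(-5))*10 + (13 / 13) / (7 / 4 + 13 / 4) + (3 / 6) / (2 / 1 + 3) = -5969 / 20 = -298.45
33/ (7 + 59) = 1/ 2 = 0.50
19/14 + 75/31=1639/434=3.78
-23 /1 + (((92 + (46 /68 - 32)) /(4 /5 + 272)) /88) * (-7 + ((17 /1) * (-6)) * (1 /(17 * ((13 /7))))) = -1221617207 /53054144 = -23.03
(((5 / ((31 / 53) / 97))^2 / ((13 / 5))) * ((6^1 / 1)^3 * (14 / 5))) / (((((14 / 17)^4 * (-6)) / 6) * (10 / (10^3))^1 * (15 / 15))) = -149002881142567500 / 4285099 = -34772331080.93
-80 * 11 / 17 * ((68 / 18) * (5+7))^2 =-957440 / 9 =-106382.22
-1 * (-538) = 538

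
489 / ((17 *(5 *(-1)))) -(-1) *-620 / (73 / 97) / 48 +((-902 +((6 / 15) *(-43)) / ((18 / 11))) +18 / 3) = -207615469 / 223380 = -929.43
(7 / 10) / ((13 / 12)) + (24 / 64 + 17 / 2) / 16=9991 / 8320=1.20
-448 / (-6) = 224 / 3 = 74.67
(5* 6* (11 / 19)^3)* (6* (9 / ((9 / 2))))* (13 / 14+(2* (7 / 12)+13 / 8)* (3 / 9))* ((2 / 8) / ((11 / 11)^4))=6235735 / 192052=32.47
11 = 11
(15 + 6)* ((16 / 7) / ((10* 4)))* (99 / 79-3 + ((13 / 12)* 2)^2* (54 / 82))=52263 / 32390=1.61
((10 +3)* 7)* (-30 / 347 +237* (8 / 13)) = 4602654 / 347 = 13264.13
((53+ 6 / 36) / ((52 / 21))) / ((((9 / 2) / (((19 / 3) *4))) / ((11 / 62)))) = 21.45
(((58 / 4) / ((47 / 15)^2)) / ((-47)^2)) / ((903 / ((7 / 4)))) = 2175 / 1678610264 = 0.00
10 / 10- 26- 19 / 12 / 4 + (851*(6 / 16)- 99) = 9347 / 48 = 194.73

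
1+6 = 7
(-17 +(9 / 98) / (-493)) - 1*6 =-23.00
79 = 79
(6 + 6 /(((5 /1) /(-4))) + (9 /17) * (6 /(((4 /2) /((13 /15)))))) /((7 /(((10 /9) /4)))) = 73 /714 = 0.10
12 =12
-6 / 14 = -3 / 7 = -0.43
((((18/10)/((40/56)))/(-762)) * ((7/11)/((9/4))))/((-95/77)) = 686/904875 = 0.00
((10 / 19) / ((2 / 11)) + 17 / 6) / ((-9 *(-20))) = 653 / 20520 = 0.03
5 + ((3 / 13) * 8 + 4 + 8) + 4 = 297 / 13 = 22.85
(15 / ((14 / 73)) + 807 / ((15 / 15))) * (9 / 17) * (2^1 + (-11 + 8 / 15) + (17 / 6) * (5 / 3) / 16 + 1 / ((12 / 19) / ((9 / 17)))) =-130869351 / 38080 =-3436.70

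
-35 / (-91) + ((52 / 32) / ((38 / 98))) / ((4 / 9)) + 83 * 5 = 3357729 / 7904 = 424.81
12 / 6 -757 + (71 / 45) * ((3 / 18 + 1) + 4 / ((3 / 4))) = -67027 / 90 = -744.74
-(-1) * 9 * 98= 882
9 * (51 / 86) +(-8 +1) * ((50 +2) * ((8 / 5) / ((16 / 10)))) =-358.66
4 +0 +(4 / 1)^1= 8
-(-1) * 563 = 563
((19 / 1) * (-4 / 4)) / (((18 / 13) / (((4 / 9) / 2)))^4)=-542659 / 43046721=-0.01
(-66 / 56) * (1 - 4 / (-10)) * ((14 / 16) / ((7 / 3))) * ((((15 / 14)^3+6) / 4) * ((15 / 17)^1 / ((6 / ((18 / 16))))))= -1039797 / 5619712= -0.19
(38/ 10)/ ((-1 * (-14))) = 19/ 70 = 0.27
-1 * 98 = -98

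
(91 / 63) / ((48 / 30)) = 65 / 72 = 0.90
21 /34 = 0.62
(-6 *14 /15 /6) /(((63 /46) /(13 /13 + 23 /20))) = -989 /675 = -1.47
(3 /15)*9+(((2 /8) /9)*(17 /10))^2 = 233569 /129600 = 1.80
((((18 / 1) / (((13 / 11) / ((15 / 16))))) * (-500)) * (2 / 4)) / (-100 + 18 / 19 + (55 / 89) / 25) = 1569459375 / 43538612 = 36.05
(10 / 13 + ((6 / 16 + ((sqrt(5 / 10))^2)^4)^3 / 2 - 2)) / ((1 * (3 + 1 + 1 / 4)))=-126613 / 452608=-0.28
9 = 9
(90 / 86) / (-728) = -45 / 31304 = -0.00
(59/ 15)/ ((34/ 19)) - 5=-1429/ 510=-2.80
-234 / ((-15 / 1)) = 78 / 5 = 15.60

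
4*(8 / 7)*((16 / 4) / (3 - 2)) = 18.29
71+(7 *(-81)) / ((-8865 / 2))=70061 / 985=71.13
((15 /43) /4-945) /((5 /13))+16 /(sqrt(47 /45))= -2441.12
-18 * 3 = -54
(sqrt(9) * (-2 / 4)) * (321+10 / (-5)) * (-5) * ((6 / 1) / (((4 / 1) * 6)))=4785 / 8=598.12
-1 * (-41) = 41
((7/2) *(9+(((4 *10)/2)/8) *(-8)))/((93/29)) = -12.01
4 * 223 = 892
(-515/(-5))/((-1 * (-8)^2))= -103/64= -1.61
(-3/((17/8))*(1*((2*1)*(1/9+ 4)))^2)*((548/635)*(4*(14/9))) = -1344379904/2623185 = -512.50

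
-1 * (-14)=14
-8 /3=-2.67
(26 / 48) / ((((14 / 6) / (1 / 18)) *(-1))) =-13 / 1008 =-0.01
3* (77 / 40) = 231 / 40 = 5.78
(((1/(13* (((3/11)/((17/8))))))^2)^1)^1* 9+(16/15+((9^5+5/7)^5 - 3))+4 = 1957659430129725734160523526307937/2726767680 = 717941408976112601628211.90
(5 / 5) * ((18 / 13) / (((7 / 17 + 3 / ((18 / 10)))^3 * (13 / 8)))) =2387718 / 25160213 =0.09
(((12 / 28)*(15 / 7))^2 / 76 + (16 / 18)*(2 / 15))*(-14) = -3192991 / 1759590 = -1.81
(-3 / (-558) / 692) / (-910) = -1 / 117127920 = -0.00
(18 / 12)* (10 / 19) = 15 / 19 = 0.79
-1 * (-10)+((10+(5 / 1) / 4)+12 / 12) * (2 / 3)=109 / 6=18.17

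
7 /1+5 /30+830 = 5023 /6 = 837.17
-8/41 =-0.20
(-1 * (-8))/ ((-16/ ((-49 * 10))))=245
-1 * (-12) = 12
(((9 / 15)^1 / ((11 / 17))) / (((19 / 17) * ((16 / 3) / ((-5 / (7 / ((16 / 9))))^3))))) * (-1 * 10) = 18496000 / 5806647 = 3.19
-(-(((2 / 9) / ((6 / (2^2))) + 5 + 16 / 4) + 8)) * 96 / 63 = 14816 / 567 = 26.13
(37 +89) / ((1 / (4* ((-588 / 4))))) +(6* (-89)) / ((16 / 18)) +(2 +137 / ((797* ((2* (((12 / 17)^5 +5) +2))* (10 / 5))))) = -606434052960480 / 8119701307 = -74686.74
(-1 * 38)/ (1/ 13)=-494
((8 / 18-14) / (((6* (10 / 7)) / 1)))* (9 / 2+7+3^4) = -146.29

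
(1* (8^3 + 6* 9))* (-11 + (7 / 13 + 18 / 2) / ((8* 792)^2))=-406155940283 / 65235456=-6226.00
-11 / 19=-0.58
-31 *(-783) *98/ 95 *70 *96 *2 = 6394090752/ 19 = 336531092.21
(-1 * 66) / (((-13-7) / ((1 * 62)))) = 1023 / 5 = 204.60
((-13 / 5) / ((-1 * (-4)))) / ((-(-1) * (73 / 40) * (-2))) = 13 / 73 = 0.18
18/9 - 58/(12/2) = -23/3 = -7.67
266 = 266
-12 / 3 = -4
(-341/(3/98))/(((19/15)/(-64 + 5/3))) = 31245830/57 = 548172.46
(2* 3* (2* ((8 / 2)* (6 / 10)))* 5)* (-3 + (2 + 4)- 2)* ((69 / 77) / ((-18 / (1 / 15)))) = -184 / 385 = -0.48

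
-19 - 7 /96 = -1831 /96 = -19.07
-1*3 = -3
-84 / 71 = -1.18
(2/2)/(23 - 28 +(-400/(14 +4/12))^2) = 1849/1430755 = 0.00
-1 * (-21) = 21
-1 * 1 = -1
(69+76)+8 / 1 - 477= -324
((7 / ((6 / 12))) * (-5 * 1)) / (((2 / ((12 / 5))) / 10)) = -840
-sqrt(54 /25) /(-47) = 3 * sqrt(6) /235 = 0.03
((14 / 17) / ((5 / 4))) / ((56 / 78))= 78 / 85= 0.92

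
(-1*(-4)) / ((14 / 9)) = 18 / 7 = 2.57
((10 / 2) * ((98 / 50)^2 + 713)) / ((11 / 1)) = 325.84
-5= -5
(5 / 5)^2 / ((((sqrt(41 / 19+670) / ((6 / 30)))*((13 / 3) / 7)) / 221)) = 119*sqrt(26961) / 7095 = 2.75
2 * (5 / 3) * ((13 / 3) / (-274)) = -65 / 1233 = -0.05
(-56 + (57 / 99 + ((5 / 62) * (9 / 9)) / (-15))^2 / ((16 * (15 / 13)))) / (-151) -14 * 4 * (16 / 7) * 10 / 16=-79.63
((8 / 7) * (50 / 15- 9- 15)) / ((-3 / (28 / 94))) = 992 / 423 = 2.35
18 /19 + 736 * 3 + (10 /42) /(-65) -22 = 11343677 /5187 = 2186.94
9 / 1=9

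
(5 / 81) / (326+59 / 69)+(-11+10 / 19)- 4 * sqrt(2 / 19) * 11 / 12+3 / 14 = -87460111 / 8525034- 11 * sqrt(38) / 57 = -11.45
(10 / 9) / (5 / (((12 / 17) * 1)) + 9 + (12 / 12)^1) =8 / 123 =0.07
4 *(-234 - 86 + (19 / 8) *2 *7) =-1147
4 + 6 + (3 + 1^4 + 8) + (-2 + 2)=22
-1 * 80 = -80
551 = 551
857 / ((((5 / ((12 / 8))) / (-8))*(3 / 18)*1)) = -61704 / 5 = -12340.80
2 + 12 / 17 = 2.71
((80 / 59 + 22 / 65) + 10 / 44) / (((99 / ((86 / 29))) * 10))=6971633 / 1211131350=0.01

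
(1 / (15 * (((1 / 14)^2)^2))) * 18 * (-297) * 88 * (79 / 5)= -475915233024 / 25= -19036609320.96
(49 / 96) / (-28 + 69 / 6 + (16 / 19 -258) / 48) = -931 / 39868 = -0.02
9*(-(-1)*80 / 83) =720 / 83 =8.67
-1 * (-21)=21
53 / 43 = 1.23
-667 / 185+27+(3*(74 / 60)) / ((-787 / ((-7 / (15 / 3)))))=34070943 / 1455950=23.40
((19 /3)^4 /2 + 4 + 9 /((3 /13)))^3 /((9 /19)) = 49163392739679157 /38263752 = 1284855513.90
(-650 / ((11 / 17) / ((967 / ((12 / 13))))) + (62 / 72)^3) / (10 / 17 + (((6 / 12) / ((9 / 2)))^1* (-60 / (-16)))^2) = -9181360045883 / 6646860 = -1381307.87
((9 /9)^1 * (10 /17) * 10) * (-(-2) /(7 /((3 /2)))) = 300 /119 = 2.52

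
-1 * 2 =-2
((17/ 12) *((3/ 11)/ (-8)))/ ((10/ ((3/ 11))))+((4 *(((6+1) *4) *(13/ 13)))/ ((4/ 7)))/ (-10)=-758963/ 38720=-19.60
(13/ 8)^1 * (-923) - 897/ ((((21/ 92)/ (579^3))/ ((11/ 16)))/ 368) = -10807001581519481/ 56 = -192982171098562.16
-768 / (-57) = 256 / 19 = 13.47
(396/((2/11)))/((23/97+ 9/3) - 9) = -377.94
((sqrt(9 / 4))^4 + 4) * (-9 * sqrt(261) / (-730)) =783 * sqrt(29) / 2336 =1.81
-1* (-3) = 3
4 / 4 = 1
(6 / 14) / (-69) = -1 / 161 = -0.01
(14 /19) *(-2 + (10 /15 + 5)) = 154 /57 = 2.70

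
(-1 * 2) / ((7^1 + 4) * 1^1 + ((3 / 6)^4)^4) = -131072 / 720897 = -0.18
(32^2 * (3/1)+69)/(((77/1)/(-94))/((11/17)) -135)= -295254/12809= -23.05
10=10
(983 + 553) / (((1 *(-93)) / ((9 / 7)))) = -4608 / 217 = -21.24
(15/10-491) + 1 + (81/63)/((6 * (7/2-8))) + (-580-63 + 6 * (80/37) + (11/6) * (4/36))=-1118.37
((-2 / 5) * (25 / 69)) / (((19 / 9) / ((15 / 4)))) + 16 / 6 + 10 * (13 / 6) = 63127 / 2622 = 24.08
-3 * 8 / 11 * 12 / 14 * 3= -432 / 77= -5.61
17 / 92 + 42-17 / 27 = 103223 / 2484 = 41.56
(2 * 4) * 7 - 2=54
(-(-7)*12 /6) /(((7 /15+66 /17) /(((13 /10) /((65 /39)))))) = 13923 /5545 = 2.51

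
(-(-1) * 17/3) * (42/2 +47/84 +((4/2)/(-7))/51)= 4397/36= 122.14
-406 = -406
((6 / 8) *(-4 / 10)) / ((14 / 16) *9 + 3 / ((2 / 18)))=-4 / 465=-0.01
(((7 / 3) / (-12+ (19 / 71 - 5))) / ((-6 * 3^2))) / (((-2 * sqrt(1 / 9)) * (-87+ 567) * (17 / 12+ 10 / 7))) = -3479 / 1226586240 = -0.00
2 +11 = 13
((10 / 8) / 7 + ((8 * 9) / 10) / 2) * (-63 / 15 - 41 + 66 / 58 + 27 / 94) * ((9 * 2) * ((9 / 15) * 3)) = -25565898699 / 4770500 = -5359.17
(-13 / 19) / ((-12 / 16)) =52 / 57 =0.91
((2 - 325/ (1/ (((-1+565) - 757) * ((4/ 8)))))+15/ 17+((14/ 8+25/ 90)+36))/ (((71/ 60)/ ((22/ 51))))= 2114077570/ 184671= 11447.80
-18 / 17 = -1.06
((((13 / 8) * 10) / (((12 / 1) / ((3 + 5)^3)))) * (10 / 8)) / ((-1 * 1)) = -2600 / 3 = -866.67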